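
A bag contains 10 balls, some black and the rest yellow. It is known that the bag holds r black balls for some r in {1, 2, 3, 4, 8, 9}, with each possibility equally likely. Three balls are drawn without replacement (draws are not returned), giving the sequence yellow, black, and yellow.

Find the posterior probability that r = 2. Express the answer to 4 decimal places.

0.2511

Compute the likelihood of the observed sequence for each case: P(data | r = 1) = (9/10)(1/9)(8/8) = 0.1; P(data | r = 2) = (8/10)(2/9)(7/8) = 0.15556; P(data | r = 3) = (7/10)(3/9)(6/8) = 0.175; P(data | r = 4) = (6/10)(4/9)(5/8) = 0.16667; P(data | r = 8) = (2/10)(8/9)(1/8) = 0.022222; P(data | r = 9) = (1/10)(9/9)(0/8) = 0.
Multiplying each by its prior: 1/6 · 0.1 = 0.016667, 1/6 · 0.15556 = 0.025926, 1/6 · 0.175 = 0.029167, 1/6 · 0.16667 = 0.027778, 1/6 · 0.022222 = 0.0037037, 1/6 · 0 = 0; these sum to 0.10324.
Hence P(r = 2 | data) = (0.025926) / (0.10324) = 0.25112.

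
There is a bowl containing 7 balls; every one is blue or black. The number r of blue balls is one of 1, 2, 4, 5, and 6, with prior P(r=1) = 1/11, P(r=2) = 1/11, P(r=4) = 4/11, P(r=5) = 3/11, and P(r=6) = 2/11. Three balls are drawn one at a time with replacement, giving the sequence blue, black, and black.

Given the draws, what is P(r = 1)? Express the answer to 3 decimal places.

0.119

For each hypothesis, P(data | H) works out to: P(data | r = 1) = (1/7)(6/7)(6/7) = 0.10496; P(data | r = 2) = (2/7)(5/7)(5/7) = 0.14577; P(data | r = 4) = (4/7)(3/7)(3/7) = 0.10496; P(data | r = 5) = (5/7)(2/7)(2/7) = 0.058309; P(data | r = 6) = (6/7)(1/7)(1/7) = 0.017493.
Multiplying each by its prior: 1/11 · 0.10496 = 0.0095415, 1/11 · 0.14577 = 0.013252, 4/11 · 0.10496 = 0.038166, 3/11 · 0.058309 = 0.015902, 2/11 · 0.017493 = 0.0031805; with total 0.080042.
So P(r = 1 | data) = (0.0095415) / (0.080042) = 0.11921.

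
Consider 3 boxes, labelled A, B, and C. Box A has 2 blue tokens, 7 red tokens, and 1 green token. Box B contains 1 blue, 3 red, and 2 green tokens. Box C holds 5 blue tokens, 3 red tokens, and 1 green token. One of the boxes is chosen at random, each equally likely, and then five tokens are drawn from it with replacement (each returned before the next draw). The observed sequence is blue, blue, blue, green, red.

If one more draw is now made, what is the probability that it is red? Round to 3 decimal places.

0.377

Compute the likelihood of the observed sequence for each case: P(data | box A) = (2/10)(2/10)(2/10)(1/10)(7/10) = 0.00056; P(data | box B) = (1/6)(1/6)(1/6)(2/6)(3/6) = 0.0007716; P(data | box C) = (5/9)(5/9)(5/9)(1/9)(3/9) = 0.0063507.
The prior-weighted likelihoods are 1/3 · 0.00056 = 0.00018667, 1/3 · 0.0007716 = 0.0002572, 1/3 · 0.0063507 = 0.0021169; with total 0.0025608.
Dividing through by the total gives posterior P(box A | data) = 0.072895, P(box B | data) = 0.10044, P(box C | data) = 0.82667.
Averaging over the posterior, P(red next | data) = (7/10)(0.072895) + (1/2)(0.10044) + (1/3)(0.82667) = 0.3768.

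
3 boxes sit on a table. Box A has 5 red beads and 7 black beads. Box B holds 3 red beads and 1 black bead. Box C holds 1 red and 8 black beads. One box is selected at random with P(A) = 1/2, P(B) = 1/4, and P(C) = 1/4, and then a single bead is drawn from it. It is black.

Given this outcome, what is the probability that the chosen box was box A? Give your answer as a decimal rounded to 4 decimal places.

Compute the likelihood of this draw for each case: P(data | box A) = (7/12) = 7/12; P(data | box B) = (1/4) = 1/4; P(data | box C) = (8/9) = 8/9.
Multiplying each by its prior: 1/2 · 7/12 = 7/24, 1/4 · 1/4 = 1/16, 1/4 · 8/9 = 2/9; with total 83/144.
Therefore the posterior P(box A | data) = (7/24) / (83/144) = 42/83.

0.5060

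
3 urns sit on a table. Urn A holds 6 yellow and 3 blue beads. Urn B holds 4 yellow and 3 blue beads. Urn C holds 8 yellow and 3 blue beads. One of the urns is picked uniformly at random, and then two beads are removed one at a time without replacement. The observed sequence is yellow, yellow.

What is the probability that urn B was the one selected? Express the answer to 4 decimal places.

For each hypothesis, P(data | H) works out to: P(data | urn A) = (6/9)(5/8) = 0.41667; P(data | urn B) = (4/7)(3/6) = 0.28571; P(data | urn C) = (8/11)(7/10) = 0.50909.
Weighting by the prior gives 1/3 · 0.41667 = 0.13889, 1/3 · 0.28571 = 0.095238, 1/3 · 0.50909 = 0.1697; these sum to 0.40382.
Hence P(urn B | data) = (0.095238) / (0.40382) = 0.23584.

0.2358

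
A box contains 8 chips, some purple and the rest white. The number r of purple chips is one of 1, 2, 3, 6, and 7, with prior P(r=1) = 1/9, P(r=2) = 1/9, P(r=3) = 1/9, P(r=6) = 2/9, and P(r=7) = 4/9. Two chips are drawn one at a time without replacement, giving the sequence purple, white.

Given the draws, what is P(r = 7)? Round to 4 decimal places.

0.3256

Under each hypothesis, the probability of the observed sequence is: P(data | r = 1) = (1/8)(7/7) = 1/8; P(data | r = 2) = (2/8)(6/7) = 3/14; P(data | r = 3) = (3/8)(5/7) = 15/56; P(data | r = 6) = (6/8)(2/7) = 3/14; P(data | r = 7) = (7/8)(1/7) = 1/8.
The prior-weighted likelihoods are 1/9 · 1/8 = 1/72, 1/9 · 3/14 = 1/42, 1/9 · 15/56 = 5/168, 2/9 · 3/14 = 1/21, 4/9 · 1/8 = 1/18; summing to 43/252.
Therefore the posterior P(r = 7 | data) = (1/18) / (43/252) = 14/43.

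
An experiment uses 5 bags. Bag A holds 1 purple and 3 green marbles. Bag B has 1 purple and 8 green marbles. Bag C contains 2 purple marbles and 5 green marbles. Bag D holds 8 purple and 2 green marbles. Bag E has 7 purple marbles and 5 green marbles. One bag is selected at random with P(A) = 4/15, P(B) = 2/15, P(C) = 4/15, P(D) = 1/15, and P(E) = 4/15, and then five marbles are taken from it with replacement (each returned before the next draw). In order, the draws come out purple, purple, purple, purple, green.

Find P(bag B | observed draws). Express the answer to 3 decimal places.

0.001

For each hypothesis, P(data | H) works out to: P(data | bag A) = (1/4)(1/4)(1/4)(1/4)(3/4) = 0.0029297; P(data | bag B) = (1/9)(1/9)(1/9)(1/9)(8/9) = 0.00013548; P(data | bag C) = (2/7)(2/7)(2/7)(2/7)(5/7) = 0.0047599; P(data | bag D) = (8/10)(8/10)(8/10)(8/10)(2/10) = 0.08192; P(data | bag E) = (7/12)(7/12)(7/12)(7/12)(5/12) = 0.048245.
Multiplying each by its prior: 4/15 · 0.0029297 = 0.00078125, 2/15 · 0.00013548 = 1.8064e-05, 4/15 · 0.0047599 = 0.0012693, 1/15 · 0.08192 = 0.0054613, 4/15 · 0.048245 = 0.012865; with total 0.020395.
By Bayes' rule, P(bag B | data) = (1.8064e-05) / (0.020395) = 0.00088569.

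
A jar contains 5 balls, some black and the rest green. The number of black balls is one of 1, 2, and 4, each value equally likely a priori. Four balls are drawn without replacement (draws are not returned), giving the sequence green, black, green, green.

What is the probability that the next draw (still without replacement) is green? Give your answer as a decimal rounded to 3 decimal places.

0.667

Compute the likelihood of the observed sequence for each case: P(data | r = 1) = (4/5)(1/4)(3/3)(2/2) = 1/5; P(data | r = 2) = (3/5)(2/4)(2/3)(1/2) = 1/10; P(data | r = 4) = (1/5)(4/4)(0/3) = 0.
Multiplying each by its prior: 1/3 · 1/5 = 1/15, 1/3 · 1/10 = 1/30, 1/3 · 0 = 0; summing to 1/10.
Normalising, the posterior is P(r = 1 | data) = 2/3, P(r = 2 | data) = 1/3, P(r = 4 | data) = 0.
So P(green next | data) = Σ P(green next | H) P(H | data) = (1)(2/3) + (0)(1/3) = 2/3.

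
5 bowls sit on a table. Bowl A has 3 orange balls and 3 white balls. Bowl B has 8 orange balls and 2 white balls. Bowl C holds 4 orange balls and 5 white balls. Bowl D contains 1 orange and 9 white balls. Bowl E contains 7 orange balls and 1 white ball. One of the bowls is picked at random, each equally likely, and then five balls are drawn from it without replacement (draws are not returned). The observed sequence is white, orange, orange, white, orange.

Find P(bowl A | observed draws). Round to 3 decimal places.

For each hypothesis, P(data | H) works out to: P(data | bowl A) = (3/6)(3/5)(2/4)(2/3)(1/2) = 0.05; P(data | bowl B) = (2/10)(8/9)(7/8)(1/7)(6/6) = 0.022222; P(data | bowl C) = (5/9)(4/8)(3/7)(4/6)(2/5) = 0.031746; P(data | bowl D) = (9/10)(1/9)(0/8) = 0; P(data | bowl E) = (1/8)(7/7)(6/6)(0/5) = 0.
Weighting by the prior gives 1/5 · 0.05 = 0.01, 1/5 · 0.022222 = 0.0044444, 1/5 · 0.031746 = 0.0063492, 1/5 · 0 = 0, 1/5 · 0 = 0; with total 0.020794.
Therefore the posterior P(bowl A | data) = (0.01) / (0.020794) = 0.48092.

0.481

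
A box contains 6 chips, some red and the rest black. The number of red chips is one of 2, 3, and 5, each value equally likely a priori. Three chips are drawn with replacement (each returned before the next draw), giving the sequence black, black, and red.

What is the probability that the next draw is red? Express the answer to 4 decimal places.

0.4427

Under each hypothesis, the probability of the observed sequence is: P(data | r = 2) = (4/6)(4/6)(2/6) = 4/27; P(data | r = 3) = (3/6)(3/6)(3/6) = 1/8; P(data | r = 5) = (1/6)(1/6)(5/6) = 5/216.
The prior-weighted likelihoods are 1/3 · 4/27 = 4/81, 1/3 · 1/8 = 1/24, 1/3 · 5/216 = 5/648; with total 8/81.
The posterior is then P(r = 2 | data) = 1/2, P(r = 3 | data) = 27/64, P(r = 5 | data) = 5/64.
Averaging over the posterior, P(red next | data) = (1/3)(1/2) + (1/2)(27/64) + (5/6)(5/64) = 85/192.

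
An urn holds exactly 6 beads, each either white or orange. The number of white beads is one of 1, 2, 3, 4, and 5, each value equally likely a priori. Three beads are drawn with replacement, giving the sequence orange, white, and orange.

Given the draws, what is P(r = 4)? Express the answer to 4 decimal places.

Under each hypothesis, the probability of the observed sequence is: P(data | r = 1) = (5/6)(1/6)(5/6) = 25/216; P(data | r = 2) = (4/6)(2/6)(4/6) = 4/27; P(data | r = 3) = (3/6)(3/6)(3/6) = 1/8; P(data | r = 4) = (2/6)(4/6)(2/6) = 2/27; P(data | r = 5) = (1/6)(5/6)(1/6) = 5/216.
Weighting by the prior gives 1/5 · 25/216 = 5/216, 1/5 · 4/27 = 4/135, 1/5 · 1/8 = 1/40, 1/5 · 2/27 = 2/135, 1/5 · 5/216 = 1/216; summing to 7/72.
Hence P(r = 4 | data) = (2/135) / (7/72) = 16/105.

0.1524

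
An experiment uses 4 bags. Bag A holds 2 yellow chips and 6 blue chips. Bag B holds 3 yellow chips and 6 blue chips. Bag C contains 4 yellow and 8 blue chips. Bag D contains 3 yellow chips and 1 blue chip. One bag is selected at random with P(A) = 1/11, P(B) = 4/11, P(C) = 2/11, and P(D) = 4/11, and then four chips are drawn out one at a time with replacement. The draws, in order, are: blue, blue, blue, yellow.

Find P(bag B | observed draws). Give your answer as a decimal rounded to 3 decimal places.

Compute the likelihood of the observed sequence for each case: P(data | bag A) = (6/8)(6/8)(6/8)(2/8) = 0.10547; P(data | bag B) = (6/9)(6/9)(6/9)(3/9) = 0.098765; P(data | bag C) = (8/12)(8/12)(8/12)(4/12) = 0.098765; P(data | bag D) = (1/4)(1/4)(1/4)(3/4) = 0.011719.
The prior-weighted likelihoods are 1/11 · 0.10547 = 0.0095881, 4/11 · 0.098765 = 0.035915, 2/11 · 0.098765 = 0.017957, 4/11 · 0.011719 = 0.0042614; with total 0.067721.
Hence P(bag B | data) = (0.035915) / (0.067721) = 0.53033.

0.530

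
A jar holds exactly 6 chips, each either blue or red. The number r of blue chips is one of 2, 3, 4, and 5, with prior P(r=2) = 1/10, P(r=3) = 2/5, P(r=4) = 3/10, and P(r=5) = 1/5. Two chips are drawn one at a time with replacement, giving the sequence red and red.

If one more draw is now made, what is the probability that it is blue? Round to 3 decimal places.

0.500

The likelihood of the observed sequence under each hypothesis: P(data | r = 2) = (4/6)(4/6) = 4/9; P(data | r = 3) = (3/6)(3/6) = 1/4; P(data | r = 4) = (2/6)(2/6) = 1/9; P(data | r = 5) = (1/6)(1/6) = 1/36.
Multiplying each by its prior: 1/10 · 4/9 = 2/45, 2/5 · 1/4 = 1/10, 3/10 · 1/9 = 1/30, 1/5 · 1/36 = 1/180; these sum to 11/60.
Normalising, the posterior is P(r = 2 | data) = 8/33, P(r = 3 | data) = 6/11, P(r = 4 | data) = 2/11, P(r = 5 | data) = 1/33.
Averaging over the posterior, P(blue next | data) = (1/3)(8/33) + (1/2)(6/11) + (2/3)(2/11) + (5/6)(1/33) = 1/2.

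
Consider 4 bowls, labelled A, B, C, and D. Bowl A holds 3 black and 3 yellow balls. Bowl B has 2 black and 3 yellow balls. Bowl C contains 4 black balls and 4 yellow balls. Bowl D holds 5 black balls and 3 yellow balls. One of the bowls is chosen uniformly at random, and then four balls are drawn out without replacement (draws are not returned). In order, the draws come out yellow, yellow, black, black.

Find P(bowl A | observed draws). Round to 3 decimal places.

0.280

Compute the likelihood of the observed sequence for each case: P(data | bowl A) = (3/6)(2/5)(3/4)(2/3) = 1/10; P(data | bowl B) = (3/5)(2/4)(2/3)(1/2) = 1/10; P(data | bowl C) = (4/8)(3/7)(4/6)(3/5) = 3/35; P(data | bowl D) = (3/8)(2/7)(5/6)(4/5) = 1/14.
Weighting by the prior gives 1/4 · 1/10 = 1/40, 1/4 · 1/10 = 1/40, 1/4 · 3/35 = 3/140, 1/4 · 1/14 = 1/56; with total 5/56.
Hence P(bowl A | data) = (1/40) / (5/56) = 7/25.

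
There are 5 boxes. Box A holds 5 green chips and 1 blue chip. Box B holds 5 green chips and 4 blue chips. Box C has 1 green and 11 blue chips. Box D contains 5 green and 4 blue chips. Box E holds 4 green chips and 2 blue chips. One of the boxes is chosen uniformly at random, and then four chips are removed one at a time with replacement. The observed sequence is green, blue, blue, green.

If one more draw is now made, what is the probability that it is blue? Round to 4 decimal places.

The likelihood of the observed sequence under each hypothesis: P(data | box A) = (5/6)(1/6)(1/6)(5/6) = 0.01929; P(data | box B) = (5/9)(4/9)(4/9)(5/9) = 0.060966; P(data | box C) = (1/12)(11/12)(11/12)(1/12) = 0.0058353; P(data | box D) = (5/9)(4/9)(4/9)(5/9) = 0.060966; P(data | box E) = (4/6)(2/6)(2/6)(4/6) = 0.049383.
Multiplying each by its prior: 1/5 · 0.01929 = 0.003858, 1/5 · 0.060966 = 0.012193, 1/5 · 0.0058353 = 0.0011671, 1/5 · 0.060966 = 0.012193, 1/5 · 0.049383 = 0.0098765; summing to 0.039288.
The posterior is then P(box A | data) = 0.098198, P(box B | data) = 0.31035, P(box C | data) = 0.029705, P(box D | data) = 0.31035, P(box E | data) = 0.25139.
Averaging over the posterior, P(blue next | data) = (1/6)(0.098198) + (4/9)(0.31035) + (11/12)(0.029705) + (4/9)(0.31035) + (1/3)(0.25139) = 0.40326.

0.4033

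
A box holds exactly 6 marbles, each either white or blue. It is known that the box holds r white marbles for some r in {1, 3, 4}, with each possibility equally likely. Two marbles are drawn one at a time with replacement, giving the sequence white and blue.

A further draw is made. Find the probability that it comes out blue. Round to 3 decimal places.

For each hypothesis, P(data | H) works out to: P(data | r = 1) = (1/6)(5/6) = 5/36; P(data | r = 3) = (3/6)(3/6) = 1/4; P(data | r = 4) = (4/6)(2/6) = 2/9.
Multiplying each by its prior: 1/3 · 5/36 = 5/108, 1/3 · 1/4 = 1/12, 1/3 · 2/9 = 2/27; these sum to 11/54.
The posterior is then P(r = 1 | data) = 5/22, P(r = 3 | data) = 9/22, P(r = 4 | data) = 4/11.
The predictive probability is P(blue next | data) = (5/6)(5/22) + (1/2)(9/22) + (1/3)(4/11) = 17/33.

0.515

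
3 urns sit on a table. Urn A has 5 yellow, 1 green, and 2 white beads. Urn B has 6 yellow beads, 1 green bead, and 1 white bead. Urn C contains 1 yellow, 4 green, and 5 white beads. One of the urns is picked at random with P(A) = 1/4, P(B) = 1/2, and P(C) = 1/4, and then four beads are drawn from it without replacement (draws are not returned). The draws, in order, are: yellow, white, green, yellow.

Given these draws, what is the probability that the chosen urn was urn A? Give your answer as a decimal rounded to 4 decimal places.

The likelihood of the observed sequence under each hypothesis: P(data | urn A) = (5/8)(2/7)(1/6)(4/5) = 1/42; P(data | urn B) = (6/8)(1/7)(1/6)(5/5) = 1/56; P(data | urn C) = (1/10)(5/9)(4/8)(0/7) = 0.
The prior-weighted likelihoods are 1/4 · 1/42 = 1/168, 1/2 · 1/56 = 1/112, 1/4 · 0 = 0; summing to 5/336.
Hence P(urn A | data) = (1/168) / (5/336) = 2/5.

0.4000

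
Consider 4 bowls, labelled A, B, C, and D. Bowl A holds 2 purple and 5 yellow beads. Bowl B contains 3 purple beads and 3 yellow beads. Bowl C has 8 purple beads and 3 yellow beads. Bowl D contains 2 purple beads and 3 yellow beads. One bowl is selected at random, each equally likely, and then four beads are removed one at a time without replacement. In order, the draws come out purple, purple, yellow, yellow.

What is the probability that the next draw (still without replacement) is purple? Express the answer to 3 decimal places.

Under each hypothesis, the probability of the observed sequence is: P(data | bowl A) = (2/7)(1/6)(5/5)(4/4) = 1/21; P(data | bowl B) = (3/6)(2/5)(3/4)(2/3) = 1/10; P(data | bowl C) = (8/11)(7/10)(3/9)(2/8) = 7/165; P(data | bowl D) = (2/5)(1/4)(3/3)(2/2) = 1/10.
Multiplying each by its prior: 1/4 · 1/21 = 1/84, 1/4 · 1/10 = 1/40, 1/4 · 7/165 = 7/660, 1/4 · 1/10 = 1/40; these sum to 67/924.
Dividing through by the total gives posterior P(bowl A | data) = 0.16418, P(bowl B | data) = 0.34478, P(bowl C | data) = 0.14627, P(bowl D | data) = 0.34478.
So P(purple next | data) = Σ P(purple next | H) P(H | data) = (0)(0.16418) + (1/2)(0.34478) + (6/7)(0.14627) + (0)(0.34478) = 0.29776.

0.298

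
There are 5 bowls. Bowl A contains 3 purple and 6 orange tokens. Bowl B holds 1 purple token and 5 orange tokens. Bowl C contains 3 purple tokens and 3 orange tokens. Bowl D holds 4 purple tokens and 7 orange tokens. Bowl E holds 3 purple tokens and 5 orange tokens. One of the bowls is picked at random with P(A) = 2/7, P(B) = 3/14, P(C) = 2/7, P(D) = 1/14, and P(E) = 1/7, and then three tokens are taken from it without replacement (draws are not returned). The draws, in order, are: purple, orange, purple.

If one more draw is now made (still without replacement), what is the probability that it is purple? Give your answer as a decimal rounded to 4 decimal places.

0.2650

The likelihood of the observed sequence under each hypothesis: P(data | bowl A) = (3/9)(6/8)(2/7) = 0.071429; P(data | bowl B) = (1/6)(5/5)(0/4) = 0; P(data | bowl C) = (3/6)(3/5)(2/4) = 0.15; P(data | bowl D) = (4/11)(7/10)(3/9) = 0.084848; P(data | bowl E) = (3/8)(5/7)(2/6) = 0.089286.
The prior-weighted likelihoods are 2/7 · 0.071429 = 0.020408, 3/14 · 0 = 0, 2/7 · 0.15 = 0.042857, 1/14 · 0.084848 = 0.0060606, 1/7 · 0.089286 = 0.012755; with total 0.082081.
Dividing through by the total gives posterior P(bowl A | data) = 0.24863, P(bowl B | data) = 0, P(bowl C | data) = 0.52213, P(bowl D | data) = 0.073837, P(bowl E | data) = 0.1554.
So P(purple next | data) = Σ P(purple next | H) P(H | data) = (1/6)(0.24863) + (1/3)(0.52213) + (1/4)(0.073837) + (1/5)(0.1554) = 0.26502.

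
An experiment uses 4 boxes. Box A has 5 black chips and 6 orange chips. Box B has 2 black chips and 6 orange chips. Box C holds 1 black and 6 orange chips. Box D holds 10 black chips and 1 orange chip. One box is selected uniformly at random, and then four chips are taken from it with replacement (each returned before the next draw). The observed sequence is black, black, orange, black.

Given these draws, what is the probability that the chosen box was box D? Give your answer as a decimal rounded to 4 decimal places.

0.5107

Under each hypothesis, the probability of the observed sequence is: P(data | box A) = (5/11)(5/11)(6/11)(5/11) = 0.051226; P(data | box B) = (2/8)(2/8)(6/8)(2/8) = 0.011719; P(data | box C) = (1/7)(1/7)(6/7)(1/7) = 0.002499; P(data | box D) = (10/11)(10/11)(1/11)(10/11) = 0.068301.
The prior-weighted likelihoods are 1/4 · 0.051226 = 0.012807, 1/4 · 0.011719 = 0.0029297, 1/4 · 0.002499 = 0.00062474, 1/4 · 0.068301 = 0.017075; with total 0.033436.
Therefore the posterior P(box D | data) = (0.017075) / (0.033436) = 0.51068.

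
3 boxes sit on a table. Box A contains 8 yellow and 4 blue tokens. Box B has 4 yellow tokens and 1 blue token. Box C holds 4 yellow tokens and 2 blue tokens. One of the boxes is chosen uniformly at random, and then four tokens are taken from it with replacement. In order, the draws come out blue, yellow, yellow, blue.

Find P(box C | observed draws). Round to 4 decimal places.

Under each hypothesis, the probability of the observed sequence is: P(data | box A) = (4/12)(8/12)(8/12)(4/12) = 0.049383; P(data | box B) = (1/5)(4/5)(4/5)(1/5) = 0.0256; P(data | box C) = (2/6)(4/6)(4/6)(2/6) = 0.049383.
The prior-weighted likelihoods are 1/3 · 0.049383 = 0.016461, 1/3 · 0.0256 = 0.0085333, 1/3 · 0.049383 = 0.016461; these sum to 0.041455.
Therefore the posterior P(box C | data) = (0.016461) / (0.041455) = 0.39708.

0.3971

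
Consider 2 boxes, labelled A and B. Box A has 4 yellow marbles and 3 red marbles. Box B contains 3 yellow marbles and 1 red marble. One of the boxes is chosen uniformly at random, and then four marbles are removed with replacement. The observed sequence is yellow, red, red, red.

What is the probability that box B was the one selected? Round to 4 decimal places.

0.2067

Under each hypothesis, the probability of the observed sequence is: P(data | box A) = (4/7)(3/7)(3/7)(3/7) = 0.044981; P(data | box B) = (3/4)(1/4)(1/4)(1/4) = 0.011719.
The prior-weighted likelihoods are 1/2 · 0.044981 = 0.022491, 1/2 · 0.011719 = 0.0058594; these sum to 0.02835.
Hence P(box B | data) = (0.0058594) / (0.02835) = 0.20668.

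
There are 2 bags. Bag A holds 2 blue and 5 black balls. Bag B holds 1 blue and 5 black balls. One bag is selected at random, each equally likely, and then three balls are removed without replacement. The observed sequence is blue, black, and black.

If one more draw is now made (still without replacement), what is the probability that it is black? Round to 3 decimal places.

The likelihood of the observed sequence under each hypothesis: P(data | bag A) = (2/7)(5/6)(4/5) = 4/21; P(data | bag B) = (1/6)(5/5)(4/4) = 1/6.
The prior-weighted likelihoods are 1/2 · 4/21 = 2/21, 1/2 · 1/6 = 1/12; with total 5/28.
Dividing through by the total gives posterior P(bag A | data) = 8/15, P(bag B | data) = 7/15.
The predictive probability is P(black next | data) = (3/4)(8/15) + (1)(7/15) = 13/15.

0.867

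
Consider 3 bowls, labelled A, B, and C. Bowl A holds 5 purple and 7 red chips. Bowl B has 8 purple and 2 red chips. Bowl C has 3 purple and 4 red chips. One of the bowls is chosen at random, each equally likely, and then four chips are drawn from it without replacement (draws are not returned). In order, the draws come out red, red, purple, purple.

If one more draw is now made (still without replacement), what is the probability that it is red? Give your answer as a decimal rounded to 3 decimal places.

The likelihood of the observed sequence under each hypothesis: P(data | bowl A) = (7/12)(6/11)(5/10)(4/9) = 0.070707; P(data | bowl B) = (2/10)(1/9)(8/8)(7/7) = 0.022222; P(data | bowl C) = (4/7)(3/6)(3/5)(2/4) = 0.085714.
Weighting by the prior gives 1/3 · 0.070707 = 0.023569, 1/3 · 0.022222 = 0.0074074, 1/3 · 0.085714 = 0.028571; these sum to 0.059548.
Dividing through by the total gives posterior P(bowl A | data) = 0.3958, P(bowl B | data) = 0.12439, P(bowl C | data) = 0.47981.
The predictive probability is P(red next | data) = (5/8)(0.3958) + (0)(0.12439) + (2/3)(0.47981) = 0.56725.

0.567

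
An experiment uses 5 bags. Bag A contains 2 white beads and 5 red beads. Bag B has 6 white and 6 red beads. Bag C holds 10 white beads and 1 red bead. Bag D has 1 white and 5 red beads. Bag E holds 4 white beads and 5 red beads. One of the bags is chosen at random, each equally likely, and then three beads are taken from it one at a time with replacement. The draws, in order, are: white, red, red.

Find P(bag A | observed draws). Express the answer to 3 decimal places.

Under each hypothesis, the probability of the observed sequence is: P(data | bag A) = (2/7)(5/7)(5/7) = 0.14577; P(data | bag B) = (6/12)(6/12)(6/12) = 0.125; P(data | bag C) = (10/11)(1/11)(1/11) = 0.0075131; P(data | bag D) = (1/6)(5/6)(5/6) = 0.11574; P(data | bag E) = (4/9)(5/9)(5/9) = 0.13717.
Multiplying each by its prior: 1/5 · 0.14577 = 0.029155, 1/5 · 0.125 = 0.025, 1/5 · 0.0075131 = 0.0015026, 1/5 · 0.11574 = 0.023148, 1/5 · 0.13717 = 0.027435; summing to 0.10624.
So P(bag A | data) = (0.029155) / (0.10624) = 0.27442.

0.274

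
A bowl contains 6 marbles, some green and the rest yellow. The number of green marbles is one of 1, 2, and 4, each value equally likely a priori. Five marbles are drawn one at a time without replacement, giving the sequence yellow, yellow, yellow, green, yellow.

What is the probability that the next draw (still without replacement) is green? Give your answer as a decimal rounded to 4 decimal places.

0.2857

The likelihood of the observed sequence under each hypothesis: P(data | r = 1) = (5/6)(4/5)(3/4)(1/3)(2/2) = 1/6; P(data | r = 2) = (4/6)(3/5)(2/4)(2/3)(1/2) = 1/15; P(data | r = 4) = (2/6)(1/5)(0/4) = 0.
Multiplying each by its prior: 1/3 · 1/6 = 1/18, 1/3 · 1/15 = 1/45, 1/3 · 0 = 0; with total 7/90.
Dividing through by the total gives posterior P(r = 1 | data) = 5/7, P(r = 2 | data) = 2/7, P(r = 4 | data) = 0.
So P(green next | data) = Σ P(green next | H) P(H | data) = (0)(5/7) + (1)(2/7) = 2/7.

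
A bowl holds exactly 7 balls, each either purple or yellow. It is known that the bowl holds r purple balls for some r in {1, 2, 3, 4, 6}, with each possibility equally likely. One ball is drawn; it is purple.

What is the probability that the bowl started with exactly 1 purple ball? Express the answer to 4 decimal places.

0.0625

Compute the likelihood of this draw for each case: P(data | r = 1) = (1/7) = 1/7; P(data | r = 2) = (2/7) = 2/7; P(data | r = 3) = (3/7) = 3/7; P(data | r = 4) = (4/7) = 4/7; P(data | r = 6) = (6/7) = 6/7.
The prior-weighted likelihoods are 1/5 · 1/7 = 1/35, 1/5 · 2/7 = 2/35, 1/5 · 3/7 = 3/35, 1/5 · 4/7 = 4/35, 1/5 · 6/7 = 6/35; with total 16/35.
Therefore the posterior P(r = 1 | data) = (1/35) / (16/35) = 1/16.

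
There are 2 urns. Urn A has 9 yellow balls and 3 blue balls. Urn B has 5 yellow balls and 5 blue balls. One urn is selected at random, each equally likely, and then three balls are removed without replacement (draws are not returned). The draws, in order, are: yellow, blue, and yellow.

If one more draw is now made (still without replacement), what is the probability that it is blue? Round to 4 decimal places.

Under each hypothesis, the probability of the observed sequence is: P(data | urn A) = (9/12)(3/11)(8/10) = 0.16364; P(data | urn B) = (5/10)(5/9)(4/8) = 0.13889.
Weighting by the prior gives 1/2 · 0.16364 = 0.081818, 1/2 · 0.13889 = 0.069444; summing to 0.15126.
The posterior is then P(urn A | data) = 0.5409, P(urn B | data) = 0.4591.
Averaging over the posterior, P(blue next | data) = (2/9)(0.5409) + (4/7)(0.4591) = 0.38254.

0.3825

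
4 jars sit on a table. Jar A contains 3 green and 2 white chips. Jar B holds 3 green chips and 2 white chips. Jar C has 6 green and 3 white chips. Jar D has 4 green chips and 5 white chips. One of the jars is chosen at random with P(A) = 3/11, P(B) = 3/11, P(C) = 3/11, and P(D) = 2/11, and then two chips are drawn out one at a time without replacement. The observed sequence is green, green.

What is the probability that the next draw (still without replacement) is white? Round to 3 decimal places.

The likelihood of the observed sequence under each hypothesis: P(data | jar A) = (3/5)(2/4) = 3/10; P(data | jar B) = (3/5)(2/4) = 3/10; P(data | jar C) = (6/9)(5/8) = 5/12; P(data | jar D) = (4/9)(3/8) = 1/6.
The prior-weighted likelihoods are 3/11 · 3/10 = 9/110, 3/11 · 3/10 = 9/110, 3/11 · 5/12 = 5/44, 2/11 · 1/6 = 1/33; these sum to 203/660.
Dividing through by the total gives posterior P(jar A | data) = 0.26601, P(jar B | data) = 0.26601, P(jar C | data) = 0.36946, P(jar D | data) = 0.098522.
Averaging over the posterior, P(white next | data) = (2/3)(0.26601) + (2/3)(0.26601) + (3/7)(0.36946) + (5/7)(0.098522) = 0.58339.

0.583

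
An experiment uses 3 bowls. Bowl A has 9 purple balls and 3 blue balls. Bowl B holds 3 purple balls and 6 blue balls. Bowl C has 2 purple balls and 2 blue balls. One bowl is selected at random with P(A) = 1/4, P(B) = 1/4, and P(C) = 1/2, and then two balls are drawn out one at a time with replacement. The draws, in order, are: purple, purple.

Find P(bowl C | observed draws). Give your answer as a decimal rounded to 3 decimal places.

0.426

Compute the likelihood of the observed sequence for each case: P(data | bowl A) = (9/12)(9/12) = 9/16; P(data | bowl B) = (3/9)(3/9) = 1/9; P(data | bowl C) = (2/4)(2/4) = 1/4.
Multiplying each by its prior: 1/4 · 9/16 = 9/64, 1/4 · 1/9 = 1/36, 1/2 · 1/4 = 1/8; with total 169/576.
Therefore the posterior P(bowl C | data) = (1/8) / (169/576) = 72/169.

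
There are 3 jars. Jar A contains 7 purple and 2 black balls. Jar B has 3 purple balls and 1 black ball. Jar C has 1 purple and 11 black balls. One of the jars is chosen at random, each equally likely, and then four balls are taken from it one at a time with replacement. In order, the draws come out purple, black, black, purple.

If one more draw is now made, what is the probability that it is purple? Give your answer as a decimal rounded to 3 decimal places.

0.707

Under each hypothesis, the probability of the observed sequence is: P(data | jar A) = (7/9)(2/9)(2/9)(7/9) = 0.029873; P(data | jar B) = (3/4)(1/4)(1/4)(3/4) = 0.035156; P(data | jar C) = (1/12)(11/12)(11/12)(1/12) = 0.0058353.
The prior-weighted likelihoods are 1/3 · 0.029873 = 0.0099578, 1/3 · 0.035156 = 0.011719, 1/3 · 0.0058353 = 0.0019451; summing to 0.023622.
The posterior is then P(jar A | data) = 0.42155, P(jar B | data) = 0.4961, P(jar C | data) = 0.082343.
The predictive probability is P(purple next | data) = (7/9)(0.42155) + (3/4)(0.4961) + (1/12)(0.082343) = 0.70681.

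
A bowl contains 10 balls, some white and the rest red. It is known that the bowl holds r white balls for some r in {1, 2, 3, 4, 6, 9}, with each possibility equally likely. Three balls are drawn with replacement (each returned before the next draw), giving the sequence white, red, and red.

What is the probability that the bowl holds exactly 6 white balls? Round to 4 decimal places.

0.1587

Compute the likelihood of the observed sequence for each case: P(data | r = 1) = (1/10)(9/10)(9/10) = 0.081; P(data | r = 2) = (2/10)(8/10)(8/10) = 0.128; P(data | r = 3) = (3/10)(7/10)(7/10) = 0.147; P(data | r = 4) = (4/10)(6/10)(6/10) = 0.144; P(data | r = 6) = (6/10)(4/10)(4/10) = 0.096; P(data | r = 9) = (9/10)(1/10)(1/10) = 0.009.
Multiplying each by its prior: 1/6 · 0.081 = 0.0135, 1/6 · 0.128 = 0.021333, 1/6 · 0.147 = 0.0245, 1/6 · 0.144 = 0.024, 1/6 · 0.096 = 0.016, 1/6 · 0.009 = 0.0015; with total 0.10083.
By Bayes' rule, P(r = 6 | data) = (0.016) / (0.10083) = 0.15868.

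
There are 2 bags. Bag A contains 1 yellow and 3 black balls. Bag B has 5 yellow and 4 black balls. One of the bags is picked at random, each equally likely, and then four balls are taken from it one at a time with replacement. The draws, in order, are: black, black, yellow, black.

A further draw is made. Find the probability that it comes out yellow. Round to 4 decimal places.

0.3466

The likelihood of the observed sequence under each hypothesis: P(data | bag A) = (3/4)(3/4)(1/4)(3/4) = 0.10547; P(data | bag B) = (4/9)(4/9)(5/9)(4/9) = 0.048773.
Multiplying each by its prior: 1/2 · 0.10547 = 0.052734, 1/2 · 0.048773 = 0.024387; these sum to 0.077121.
The posterior is then P(bag A | data) = 0.68379, P(bag B | data) = 0.31621.
The predictive probability is P(yellow next | data) = (1/4)(0.68379) + (5/9)(0.31621) = 0.34662.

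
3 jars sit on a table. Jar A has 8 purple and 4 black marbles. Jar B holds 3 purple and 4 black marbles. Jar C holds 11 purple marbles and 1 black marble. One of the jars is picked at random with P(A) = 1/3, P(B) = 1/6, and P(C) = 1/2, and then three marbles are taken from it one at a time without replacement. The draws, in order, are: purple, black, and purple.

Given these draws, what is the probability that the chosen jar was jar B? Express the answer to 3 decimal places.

For each hypothesis, P(data | H) works out to: P(data | jar A) = (8/12)(4/11)(7/10) = 0.1697; P(data | jar B) = (3/7)(4/6)(2/5) = 0.11429; P(data | jar C) = (11/12)(1/11)(10/10) = 0.083333.
The prior-weighted likelihoods are 1/3 · 0.1697 = 0.056566, 1/6 · 0.11429 = 0.019048, 1/2 · 0.083333 = 0.041667; these sum to 0.11728.
So P(jar B | data) = (0.019048) / (0.11728) = 0.16241.

0.162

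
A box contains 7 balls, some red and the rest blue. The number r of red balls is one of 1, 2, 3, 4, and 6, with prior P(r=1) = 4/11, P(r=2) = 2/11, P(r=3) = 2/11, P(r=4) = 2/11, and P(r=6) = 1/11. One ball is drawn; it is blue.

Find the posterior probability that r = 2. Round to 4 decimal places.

0.2041

Compute the likelihood of this draw for each case: P(data | r = 1) = (6/7) = 6/7; P(data | r = 2) = (5/7) = 5/7; P(data | r = 3) = (4/7) = 4/7; P(data | r = 4) = (3/7) = 3/7; P(data | r = 6) = (1/7) = 1/7.
Weighting by the prior gives 4/11 · 6/7 = 24/77, 2/11 · 5/7 = 10/77, 2/11 · 4/7 = 8/77, 2/11 · 3/7 = 6/77, 1/11 · 1/7 = 1/77; these sum to 7/11.
Hence P(r = 2 | data) = (10/77) / (7/11) = 10/49.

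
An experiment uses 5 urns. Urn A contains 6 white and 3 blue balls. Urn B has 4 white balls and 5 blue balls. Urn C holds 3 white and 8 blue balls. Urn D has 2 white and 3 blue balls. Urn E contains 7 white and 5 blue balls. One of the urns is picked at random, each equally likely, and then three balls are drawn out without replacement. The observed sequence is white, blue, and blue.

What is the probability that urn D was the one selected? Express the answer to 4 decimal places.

0.2833

Under each hypothesis, the probability of the observed sequence is: P(data | urn A) = (6/9)(3/8)(2/7) = 0.071429; P(data | urn B) = (4/9)(5/8)(4/7) = 0.15873; P(data | urn C) = (3/11)(8/10)(7/9) = 0.1697; P(data | urn D) = (2/5)(3/4)(2/3) = 0.2; P(data | urn E) = (7/12)(5/11)(4/10) = 0.10606.
The prior-weighted likelihoods are 1/5 · 0.071429 = 0.014286, 1/5 · 0.15873 = 0.031746, 1/5 · 0.1697 = 0.033939, 1/5 · 0.2 = 0.04, 1/5 · 0.10606 = 0.021212; with total 0.14118.
Hence P(urn D | data) = (0.04) / (0.14118) = 0.28332.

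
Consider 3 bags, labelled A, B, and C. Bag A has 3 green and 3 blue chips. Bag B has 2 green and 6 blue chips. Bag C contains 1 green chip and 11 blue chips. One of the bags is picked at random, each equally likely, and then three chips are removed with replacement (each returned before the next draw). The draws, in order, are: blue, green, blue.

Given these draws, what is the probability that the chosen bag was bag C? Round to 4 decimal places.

0.2086

The likelihood of the observed sequence under each hypothesis: P(data | bag A) = (3/6)(3/6)(3/6) = 0.125; P(data | bag B) = (6/8)(2/8)(6/8) = 0.14062; P(data | bag C) = (11/12)(1/12)(11/12) = 0.070023.
The prior-weighted likelihoods are 1/3 · 0.125 = 0.041667, 1/3 · 0.14062 = 0.046875, 1/3 · 0.070023 = 0.023341; these sum to 0.11188.
Hence P(bag C | data) = (0.023341) / (0.11188) = 0.20862.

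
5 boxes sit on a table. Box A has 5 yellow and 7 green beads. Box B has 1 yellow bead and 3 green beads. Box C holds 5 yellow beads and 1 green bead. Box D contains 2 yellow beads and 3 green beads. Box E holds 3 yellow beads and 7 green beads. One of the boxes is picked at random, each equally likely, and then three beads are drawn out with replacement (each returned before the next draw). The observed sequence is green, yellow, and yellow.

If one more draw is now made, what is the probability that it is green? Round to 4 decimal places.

0.5089

Under each hypothesis, the probability of the observed sequence is: P(data | box A) = (7/12)(5/12)(5/12) = 0.10127; P(data | box B) = (3/4)(1/4)(1/4) = 0.046875; P(data | box C) = (1/6)(5/6)(5/6) = 0.11574; P(data | box D) = (3/5)(2/5)(2/5) = 0.096; P(data | box E) = (7/10)(3/10)(3/10) = 0.063.
Weighting by the prior gives 1/5 · 0.10127 = 0.020255, 1/5 · 0.046875 = 0.009375, 1/5 · 0.11574 = 0.023148, 1/5 · 0.096 = 0.0192, 1/5 · 0.063 = 0.0126; these sum to 0.084578.
Normalising, the posterior is P(box A | data) = 0.23948, P(box B | data) = 0.11084, P(box C | data) = 0.27369, P(box D | data) = 0.22701, P(box E | data) = 0.14898.
Averaging over the posterior, P(green next | data) = (7/12)(0.23948) + (3/4)(0.11084) + (1/6)(0.27369) + (3/5)(0.22701) + (7/10)(0.14898) = 0.50893.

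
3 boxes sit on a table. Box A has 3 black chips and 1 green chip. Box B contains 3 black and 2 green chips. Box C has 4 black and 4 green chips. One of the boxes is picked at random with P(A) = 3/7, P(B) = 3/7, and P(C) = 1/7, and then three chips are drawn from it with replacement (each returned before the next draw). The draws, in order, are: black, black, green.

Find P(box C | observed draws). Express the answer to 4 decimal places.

0.1277

For each hypothesis, P(data | H) works out to: P(data | box A) = (3/4)(3/4)(1/4) = 0.14062; P(data | box B) = (3/5)(3/5)(2/5) = 0.144; P(data | box C) = (4/8)(4/8)(4/8) = 0.125.
Multiplying each by its prior: 3/7 · 0.14062 = 0.060268, 3/7 · 0.144 = 0.061714, 1/7 · 0.125 = 0.017857; these sum to 0.13984.
By Bayes' rule, P(box C | data) = (0.017857) / (0.13984) = 0.1277.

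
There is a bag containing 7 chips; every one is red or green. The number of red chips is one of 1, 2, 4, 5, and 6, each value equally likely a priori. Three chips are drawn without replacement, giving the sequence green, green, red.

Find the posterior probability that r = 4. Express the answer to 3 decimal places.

0.231

The likelihood of the observed sequence under each hypothesis: P(data | r = 1) = (6/7)(5/6)(1/5) = 1/7; P(data | r = 2) = (5/7)(4/6)(2/5) = 4/21; P(data | r = 4) = (3/7)(2/6)(4/5) = 4/35; P(data | r = 5) = (2/7)(1/6)(5/5) = 1/21; P(data | r = 6) = (1/7)(0/6) = 0.
Multiplying each by its prior: 1/5 · 1/7 = 1/35, 1/5 · 4/21 = 4/105, 1/5 · 4/35 = 4/175, 1/5 · 1/21 = 1/105, 1/5 · 0 = 0; these sum to 52/525.
Therefore the posterior P(r = 4 | data) = (4/175) / (52/525) = 3/13.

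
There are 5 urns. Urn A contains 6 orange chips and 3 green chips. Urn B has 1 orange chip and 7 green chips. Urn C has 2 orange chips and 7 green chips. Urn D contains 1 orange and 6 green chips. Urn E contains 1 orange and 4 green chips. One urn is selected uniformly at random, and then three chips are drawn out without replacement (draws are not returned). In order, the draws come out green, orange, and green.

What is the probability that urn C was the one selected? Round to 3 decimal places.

0.236

For each hypothesis, P(data | H) works out to: P(data | urn A) = (3/9)(6/8)(2/7) = 0.071429; P(data | urn B) = (7/8)(1/7)(6/6) = 0.125; P(data | urn C) = (7/9)(2/8)(6/7) = 0.16667; P(data | urn D) = (6/7)(1/6)(5/5) = 0.14286; P(data | urn E) = (4/5)(1/4)(3/3) = 0.2.
The prior-weighted likelihoods are 1/5 · 0.071429 = 0.014286, 1/5 · 0.125 = 0.025, 1/5 · 0.16667 = 0.033333, 1/5 · 0.14286 = 0.028571, 1/5 · 0.2 = 0.04; with total 0.14119.
Hence P(urn C | data) = (0.033333) / (0.14119) = 0.23609.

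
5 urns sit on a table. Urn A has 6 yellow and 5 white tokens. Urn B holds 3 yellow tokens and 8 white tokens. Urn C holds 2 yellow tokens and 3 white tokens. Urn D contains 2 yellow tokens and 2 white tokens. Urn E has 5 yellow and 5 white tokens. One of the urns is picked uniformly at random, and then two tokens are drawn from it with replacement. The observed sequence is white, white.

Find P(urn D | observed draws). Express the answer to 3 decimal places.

0.157

The likelihood of the observed sequence under each hypothesis: P(data | urn A) = (5/11)(5/11) = 0.20661; P(data | urn B) = (8/11)(8/11) = 0.52893; P(data | urn C) = (3/5)(3/5) = 0.36; P(data | urn D) = (2/4)(2/4) = 0.25; P(data | urn E) = (5/10)(5/10) = 0.25.
The prior-weighted likelihoods are 1/5 · 0.20661 = 0.041322, 1/5 · 0.52893 = 0.10579, 1/5 · 0.36 = 0.072, 1/5 · 0.25 = 0.05, 1/5 · 0.25 = 0.05; summing to 0.31911.
So P(urn D | data) = (0.05) / (0.31911) = 0.15669.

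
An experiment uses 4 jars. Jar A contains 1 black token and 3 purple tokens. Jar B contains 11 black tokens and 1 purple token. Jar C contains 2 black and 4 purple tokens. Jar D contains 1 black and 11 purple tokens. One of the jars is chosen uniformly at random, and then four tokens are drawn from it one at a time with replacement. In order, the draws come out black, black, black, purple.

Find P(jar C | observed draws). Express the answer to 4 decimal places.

0.2442

For each hypothesis, P(data | H) works out to: P(data | jar A) = (1/4)(1/4)(1/4)(3/4) = 0.011719; P(data | jar B) = (11/12)(11/12)(11/12)(1/12) = 0.064188; P(data | jar C) = (2/6)(2/6)(2/6)(4/6) = 0.024691; P(data | jar D) = (1/12)(1/12)(1/12)(11/12) = 0.00053048.
Weighting by the prior gives 1/4 · 0.011719 = 0.0029297, 1/4 · 0.064188 = 0.016047, 1/4 · 0.024691 = 0.0061728, 1/4 · 0.00053048 = 0.00013262; summing to 0.025282.
By Bayes' rule, P(jar C | data) = (0.0061728) / (0.025282) = 0.24416.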